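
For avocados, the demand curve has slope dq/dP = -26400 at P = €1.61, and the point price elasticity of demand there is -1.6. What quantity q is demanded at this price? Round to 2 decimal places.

Ed = (dq/dP)·(P/q) ⇒ q = (dq/dP)·P/Ed = (-26400)·1.61/(-1.6) = 26565

26565.00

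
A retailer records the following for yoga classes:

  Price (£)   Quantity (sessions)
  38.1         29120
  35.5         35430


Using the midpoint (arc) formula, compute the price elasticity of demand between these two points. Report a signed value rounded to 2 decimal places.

%ΔQ = (35430 − 29120) / [(29120 + 35430)/2] = 6310/32275 = 0.195507…
%ΔP = (35.5 − 38.1) / [(38.1 + 35.5)/2] = -2.6/36.8 = -0.070652…
Arc Ed = %ΔQ / %ΔP = (6310/32275) / (-2.6/36.8) = -2.7671…

-2.77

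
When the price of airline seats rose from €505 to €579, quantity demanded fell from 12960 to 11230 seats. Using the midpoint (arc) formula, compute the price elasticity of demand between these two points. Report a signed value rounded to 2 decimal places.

-1.05

%ΔQ = (11230 − 12960) / [(12960 + 11230)/2] = -1730/12095 = -0.143034…
%ΔP = (579 − 505) / [(505 + 579)/2] = 74/542 = 0.136531…
Arc Ed = %ΔQ / %ΔP = (-1730/12095) / (74/542) = -1.0476…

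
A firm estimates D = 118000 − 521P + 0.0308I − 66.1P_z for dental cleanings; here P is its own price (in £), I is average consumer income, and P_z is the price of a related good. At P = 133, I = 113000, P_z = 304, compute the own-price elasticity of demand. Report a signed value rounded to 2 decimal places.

-2.16

At the given values, D = 118000 − 521(133) + 0.0308(113000) − 66.1(304) = 32093.
∂D/∂P = −521.
E = (-521) × (133/32093) = -2.1591…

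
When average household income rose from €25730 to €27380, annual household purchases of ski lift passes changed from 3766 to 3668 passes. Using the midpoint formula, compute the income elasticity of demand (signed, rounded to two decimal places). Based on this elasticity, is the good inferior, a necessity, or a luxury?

%ΔQ = (3668 − 3766)/[( 3766 + 3668)/2] = -98/3717 = -0.026365…
%ΔIncome = (27380 − 25730)/[( 25730 + 27380)/2] = 1650/26555 = 0.062135…
E_income = (-98/3717) / (1650/26555) = -0.4243…
E_income < 0 ⇒ inferior good.

-0.42; inferior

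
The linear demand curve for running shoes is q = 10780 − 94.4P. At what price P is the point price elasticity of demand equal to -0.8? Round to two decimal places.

Ed = −94.4P/(10780 − 94.4P). Set this equal to -0.8:
94.4P = 0.8·(10780 − 94.4P) ⇒ 94.4P(1 + 0.8) = 0.8·10780
P = 0.8·10780 / (94.4·1.8) = 50.7532…

50.75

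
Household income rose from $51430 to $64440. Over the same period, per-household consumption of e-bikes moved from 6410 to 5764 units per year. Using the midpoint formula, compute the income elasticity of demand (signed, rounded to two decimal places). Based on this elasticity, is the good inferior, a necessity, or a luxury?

%ΔQ = (5764 − 6410)/[( 6410 + 5764)/2] = -646/6087 = -0.106127…
%ΔIncome = (64440 − 51430)/[( 51430 + 64440)/2] = 13010/57935 = 0.224562…
E_income = (-646/6087) / (13010/57935) = -0.4725…
E_income < 0 ⇒ inferior good.

-0.47; inferior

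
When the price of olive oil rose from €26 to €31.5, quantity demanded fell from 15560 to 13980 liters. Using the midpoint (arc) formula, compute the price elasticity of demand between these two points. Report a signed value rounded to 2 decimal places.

-0.56

%ΔQ = (13980 − 15560) / [(15560 + 13980)/2] = -1580/14770 = -0.106973…
%ΔP = (31.5 − 26) / [(26 + 31.5)/2] = 5.5/28.75 = 0.191304…
Arc Ed = %ΔQ / %ΔP = (-1580/14770) / (5.5/28.75) = -0.5591…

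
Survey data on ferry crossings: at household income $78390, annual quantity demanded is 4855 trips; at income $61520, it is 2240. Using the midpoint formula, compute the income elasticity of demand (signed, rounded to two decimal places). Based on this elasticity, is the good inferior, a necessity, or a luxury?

%ΔQ = (2240 − 4855)/[( 4855 + 2240)/2] = -2615/3547.5 = -0.737138…
%ΔIncome = (61520 − 78390)/[( 78390 + 61520)/2] = -16870/69955 = -0.241155…
E_income = (-2615/3547.5) / (-16870/69955) = 3.0567…
E_income > 1 ⇒ normal good, luxury.

3.06; luxury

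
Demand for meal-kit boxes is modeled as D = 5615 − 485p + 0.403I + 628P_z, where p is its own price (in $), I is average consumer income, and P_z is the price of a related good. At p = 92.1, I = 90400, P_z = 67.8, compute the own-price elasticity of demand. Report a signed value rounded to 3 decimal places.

-1.118

At the given values, D = 5615 − 485(92.1) + 0.403(90400) + 628(67.8) = 39956.1.
∂D/∂p = −485.
E = (-485) × (92.1/39956.1) = -1.11793…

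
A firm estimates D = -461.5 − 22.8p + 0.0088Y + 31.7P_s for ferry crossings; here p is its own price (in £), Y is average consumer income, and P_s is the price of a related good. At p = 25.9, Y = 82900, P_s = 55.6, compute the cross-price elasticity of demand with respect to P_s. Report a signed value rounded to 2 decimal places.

1.22

At the given values, D = -461.5 − 22.8(25.9) + 0.0088(82900) + 31.7(55.6) = 1440.02.
∂D/∂P_s = 31.7.
E = (31.7) × (55.6/1440.02) = 1.2239…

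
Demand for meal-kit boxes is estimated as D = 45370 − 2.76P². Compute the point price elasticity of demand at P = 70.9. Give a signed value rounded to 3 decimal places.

-0.881

dD/dP = −2·2.76·P = -391.368. At P = 70.9, D = 31496.0044.
Ed = (dD/dP)·(P/D) = (-391.368) × (70.9/31496.0044) = -0.88100…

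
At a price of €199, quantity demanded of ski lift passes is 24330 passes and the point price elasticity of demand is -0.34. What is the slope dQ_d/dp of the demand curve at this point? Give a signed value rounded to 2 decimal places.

-41.57

Ed = (dQ_d/dp)·(p/Q_d) ⇒ dQ_d/dp = Ed·Q_d/p = (-0.34)·24330/199 = -41.5688…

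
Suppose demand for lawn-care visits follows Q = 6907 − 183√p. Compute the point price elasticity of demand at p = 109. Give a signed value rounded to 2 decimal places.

-0.19

dQ/dp = −183/(2√p) = -8.76411. At p = 109, Q = 4996.42.
Ed = (dQ/dp)·(p/Q) = (-8.76411) × (109/4996.42) = -0.1911…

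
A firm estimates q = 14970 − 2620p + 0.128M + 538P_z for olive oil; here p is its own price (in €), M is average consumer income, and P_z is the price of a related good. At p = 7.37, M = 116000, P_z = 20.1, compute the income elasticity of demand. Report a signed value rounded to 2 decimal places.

At the given values, q = 14970 − 2620(7.37) + 0.128(116000) + 538(20.1) = 21322.4.
∂q/∂M = 0.128.
E = (0.128) × (116000/21322.4) = 0.6963…

0.70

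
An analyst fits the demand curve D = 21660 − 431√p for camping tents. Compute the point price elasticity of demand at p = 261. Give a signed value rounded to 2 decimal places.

-0.24

dD/dp = −431/(2√p) = -13.3391. At p = 261, D = 14697.
Ed = (dD/dp)·(p/D) = (-13.3391) × (261/14697) = -0.2368…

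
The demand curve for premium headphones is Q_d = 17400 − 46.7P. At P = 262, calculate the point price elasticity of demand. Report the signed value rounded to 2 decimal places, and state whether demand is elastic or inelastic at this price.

-2.37; elastic

dQ_d/dP = −46.7. At P = 262, Q_d = 17400 − 46.7(262) = 5164.6.
Ed = (dQ_d/dP)·(P/Q_d) = −46.7 × (262/5164.6) = -2.3690…
|Ed| = 2.37 > 1, so demand is elastic.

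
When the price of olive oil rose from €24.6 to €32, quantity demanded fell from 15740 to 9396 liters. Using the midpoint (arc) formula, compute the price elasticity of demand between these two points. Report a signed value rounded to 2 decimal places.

-1.93

%ΔQ = (9396 − 15740) / [(15740 + 9396)/2] = -6344/12568 = -0.504774…
%ΔP = (32 − 24.6) / [(24.6 + 32)/2] = 7.4/28.3 = 0.261484…
Arc Ed = %ΔQ / %ΔP = (-6344/12568) / (7.4/28.3) = -1.9304…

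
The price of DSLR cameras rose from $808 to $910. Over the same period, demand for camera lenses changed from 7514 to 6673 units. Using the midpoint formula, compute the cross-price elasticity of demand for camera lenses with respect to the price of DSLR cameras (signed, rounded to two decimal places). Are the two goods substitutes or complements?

-1.00; complements

%ΔQ_{camera lenses} = (6673 − 7514)/avg = -841/7093.5 = -0.118559…
%ΔP_{DSLR cameras} = (910 − 808)/avg = 102/859 = 0.118742…
E_cross = (-841/7093.5) / (102/859) = -0.9984…
E_cross < 0 ⇒ the goods are complements.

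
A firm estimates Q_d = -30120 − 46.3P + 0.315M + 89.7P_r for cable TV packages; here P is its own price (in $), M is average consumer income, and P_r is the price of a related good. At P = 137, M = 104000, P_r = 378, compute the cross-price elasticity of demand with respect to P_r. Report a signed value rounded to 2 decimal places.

1.12

At the given values, Q_d = -30120 − 46.3(137) + 0.315(104000) + 89.7(378) = 30203.5.
∂Q_d/∂P_r = 89.7.
E = (89.7) × (378/30203.5) = 1.1226…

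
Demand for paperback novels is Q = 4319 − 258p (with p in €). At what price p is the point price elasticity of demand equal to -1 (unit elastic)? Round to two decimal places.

Ed = −258p/(4319 − 258p). Set this equal to -1:
258p = 1·(4319 − 258p) ⇒ 258p(1 + 1) = 1·4319
p = 1·4319 / (258·2) = 8.3701…

8.37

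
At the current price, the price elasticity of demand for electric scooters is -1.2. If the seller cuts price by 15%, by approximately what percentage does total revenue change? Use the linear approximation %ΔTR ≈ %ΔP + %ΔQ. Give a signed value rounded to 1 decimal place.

+3.0%

%ΔQ ≈ Ed × %ΔP = (-1.2) × (-15%) = +18.0000%
%ΔTR ≈ %ΔP + %ΔQ = (-15%) + (+18.0000%) = +3.0000%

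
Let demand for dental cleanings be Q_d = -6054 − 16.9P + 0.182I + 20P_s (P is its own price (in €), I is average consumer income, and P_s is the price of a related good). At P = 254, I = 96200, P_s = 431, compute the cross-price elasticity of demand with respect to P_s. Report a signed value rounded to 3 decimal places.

0.546

At the given values, Q_d = -6054 − 16.9(254) + 0.182(96200) + 20(431) = 15781.8.
∂Q_d/∂P_s = 20.
E = (20) × (431/15781.8) = 0.54619…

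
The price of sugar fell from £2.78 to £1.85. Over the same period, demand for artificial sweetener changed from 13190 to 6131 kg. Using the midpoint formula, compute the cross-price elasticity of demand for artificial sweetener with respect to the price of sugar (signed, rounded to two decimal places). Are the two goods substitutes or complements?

1.82; substitutes

%ΔQ_{artificial sweetener} = (6131 − 13190)/avg = -7059/9660.5 = -0.730707…
%ΔP_{sugar} = (1.85 − 2.78)/avg = -0.93/2.315 = -0.401727…
E_cross = (-7059/9660.5) / (-0.93/2.315) = 1.8189…
E_cross > 0 ⇒ the goods are substitutes.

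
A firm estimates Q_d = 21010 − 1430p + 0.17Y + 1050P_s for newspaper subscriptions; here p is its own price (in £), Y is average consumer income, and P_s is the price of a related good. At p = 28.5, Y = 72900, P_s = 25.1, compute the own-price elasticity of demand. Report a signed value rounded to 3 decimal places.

-2.145

At the given values, Q_d = 21010 − 1430(28.5) + 0.17(72900) + 1050(25.1) = 19003.
∂Q_d/∂p = −1430.
E = (-1430) × (28.5/19003) = -2.14466…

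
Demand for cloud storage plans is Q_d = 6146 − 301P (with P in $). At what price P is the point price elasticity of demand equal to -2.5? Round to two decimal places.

Ed = −301P/(6146 − 301P). Set this equal to -2.5:
301P = 2.5·(6146 − 301P) ⇒ 301P(1 + 2.5) = 2.5·6146
P = 2.5·6146 / (301·3.5) = 14.5847…

14.58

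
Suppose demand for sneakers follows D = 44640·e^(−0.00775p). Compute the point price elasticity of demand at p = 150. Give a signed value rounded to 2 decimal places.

-1.16

dD/dp = −0.00775·D = -108.183. At p = 150, D = 13959.1.
Ed = (dD/dp)·(p/D) = (-108.183) × (150/13959.1) = -1.1625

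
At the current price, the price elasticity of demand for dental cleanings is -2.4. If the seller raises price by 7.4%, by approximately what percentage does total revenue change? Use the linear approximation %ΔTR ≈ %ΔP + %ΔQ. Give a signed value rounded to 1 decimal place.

-10.4%

%ΔQ ≈ Ed × %ΔP = (-2.4) × (+7.4%) = -17.7600%
%ΔTR ≈ %ΔP + %ΔQ = (+7.4%) + (-17.7600%) = -10.3600%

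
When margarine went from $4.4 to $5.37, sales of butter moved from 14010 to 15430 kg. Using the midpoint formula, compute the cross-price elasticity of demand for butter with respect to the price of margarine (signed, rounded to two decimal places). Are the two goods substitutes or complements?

%ΔQ_{butter} = (15430 − 14010)/avg = 1420/14720 = 0.096467…
%ΔP_{margarine} = (5.37 − 4.4)/avg = 0.97/4.885 = 0.198567…
E_cross = (1420/14720) / (0.97/4.885) = 0.4858…
E_cross > 0 ⇒ the goods are substitutes.

0.49; substitutes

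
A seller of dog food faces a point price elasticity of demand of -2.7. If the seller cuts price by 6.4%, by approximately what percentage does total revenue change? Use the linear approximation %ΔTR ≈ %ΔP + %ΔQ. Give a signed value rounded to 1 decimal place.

+10.9%

%ΔQ ≈ Ed × %ΔP = (-2.7) × (-6.4%) = +17.2800%
%ΔTR ≈ %ΔP + %ΔQ = (-6.4%) + (+17.2800%) = +10.8800%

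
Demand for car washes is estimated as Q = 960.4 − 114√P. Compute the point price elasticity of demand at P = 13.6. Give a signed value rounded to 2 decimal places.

dQ/dP = −114/(2√P) = -15.4563. At P = 13.6, Q = 539.989.
Ed = (dQ/dP)·(P/Q) = (-15.4563) × (13.6/539.989) = -0.3892…

-0.39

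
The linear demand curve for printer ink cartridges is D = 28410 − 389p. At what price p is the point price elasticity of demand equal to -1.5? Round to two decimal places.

Ed = −389p/(28410 − 389p). Set this equal to -1.5:
389p = 1.5·(28410 − 389p) ⇒ 389p(1 + 1.5) = 1.5·28410
p = 1.5·28410 / (389·2.5) = 43.8200…

43.82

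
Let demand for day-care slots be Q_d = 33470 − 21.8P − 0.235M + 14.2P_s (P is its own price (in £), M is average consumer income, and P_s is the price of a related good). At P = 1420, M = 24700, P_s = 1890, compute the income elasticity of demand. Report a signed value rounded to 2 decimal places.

-0.25

At the given values, Q_d = 33470 − 21.8(1420) − 0.235(24700) + 14.2(1890) = 23547.5.
∂Q_d/∂M = -0.235.
E = (-0.235) × (24700/23547.5) = -0.2465…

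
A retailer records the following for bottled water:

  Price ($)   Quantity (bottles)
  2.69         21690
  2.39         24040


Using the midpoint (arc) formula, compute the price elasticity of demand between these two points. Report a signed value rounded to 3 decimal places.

%ΔQ = (24040 − 21690) / [(21690 + 24040)/2] = 2350/22865 = 0.102777…
%ΔP = (2.39 − 2.69) / [(2.69 + 2.39)/2] = -0.3/2.54 = -0.118110…
Arc Ed = %ΔQ / %ΔP = (2350/22865) / (-0.3/2.54) = -0.87018…

-0.870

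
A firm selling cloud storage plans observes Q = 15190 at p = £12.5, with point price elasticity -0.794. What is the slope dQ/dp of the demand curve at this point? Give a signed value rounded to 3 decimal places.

Ed = (dQ/dp)·(p/Q) ⇒ dQ/dp = Ed·Q/p = (-0.794)·15190/12.5 = -964.8688

-964.869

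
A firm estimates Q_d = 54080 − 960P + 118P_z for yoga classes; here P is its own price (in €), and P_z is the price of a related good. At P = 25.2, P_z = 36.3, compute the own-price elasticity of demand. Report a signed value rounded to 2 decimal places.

At the given values, Q_d = 54080 − 960(25.2) + 118(36.3) = 34171.4.
∂Q_d/∂P = −960.
E = (-960) × (25.2/34171.4) = -0.7079…

-0.71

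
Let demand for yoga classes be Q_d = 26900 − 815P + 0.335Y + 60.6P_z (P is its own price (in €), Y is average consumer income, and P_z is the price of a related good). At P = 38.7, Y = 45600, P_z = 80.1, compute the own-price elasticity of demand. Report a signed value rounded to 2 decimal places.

At the given values, Q_d = 26900 − 815(38.7) + 0.335(45600) + 60.6(80.1) = 15489.56.
∂Q_d/∂P = −815.
E = (-815) × (38.7/15489.56) = -2.0362…

-2.04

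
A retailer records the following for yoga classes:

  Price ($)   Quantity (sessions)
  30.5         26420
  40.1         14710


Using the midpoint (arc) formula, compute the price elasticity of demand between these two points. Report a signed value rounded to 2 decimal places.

%ΔQ = (14710 − 26420) / [(26420 + 14710)/2] = -11710/20565 = -0.569414…
%ΔP = (40.1 − 30.5) / [(30.5 + 40.1)/2] = 9.6/35.3 = 0.271954…
Arc Ed = %ΔQ / %ΔP = (-11710/20565) / (9.6/35.3) = -2.0937…

-2.09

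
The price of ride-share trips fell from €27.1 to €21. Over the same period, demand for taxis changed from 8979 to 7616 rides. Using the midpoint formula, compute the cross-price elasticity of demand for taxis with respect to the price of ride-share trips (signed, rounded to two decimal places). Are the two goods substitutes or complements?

%ΔQ_{taxis} = (7616 − 8979)/avg = -1363/8297.5 = -0.164266…
%ΔP_{ride-share trips} = (21 − 27.1)/avg = -6.1/24.05 = -0.253638…
E_cross = (-1363/8297.5) / (-6.1/24.05) = 0.6476…
E_cross > 0 ⇒ the goods are substitutes.

0.65; substitutes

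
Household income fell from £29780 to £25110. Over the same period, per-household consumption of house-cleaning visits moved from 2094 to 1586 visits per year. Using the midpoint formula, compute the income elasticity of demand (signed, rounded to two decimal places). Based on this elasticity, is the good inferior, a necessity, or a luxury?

1.62; luxury

%ΔQ = (1586 − 2094)/[( 2094 + 1586)/2] = -508/1840 = -0.276086…
%ΔIncome = (25110 − 29780)/[( 29780 + 25110)/2] = -4670/27445 = -0.170158…
E_income = (-508/1840) / (-4670/27445) = 1.6225…
E_income > 1 ⇒ normal good, luxury.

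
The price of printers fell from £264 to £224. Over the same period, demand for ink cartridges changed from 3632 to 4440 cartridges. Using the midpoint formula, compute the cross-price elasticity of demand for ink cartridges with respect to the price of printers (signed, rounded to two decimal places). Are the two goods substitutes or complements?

-1.22; complements

%ΔQ_{ink cartridges} = (4440 − 3632)/avg = 808/4036 = 0.200198…
%ΔP_{printers} = (224 − 264)/avg = -40/244 = -0.163934…
E_cross = (808/4036) / (-40/244) = -1.2212…
E_cross < 0 ⇒ the goods are complements.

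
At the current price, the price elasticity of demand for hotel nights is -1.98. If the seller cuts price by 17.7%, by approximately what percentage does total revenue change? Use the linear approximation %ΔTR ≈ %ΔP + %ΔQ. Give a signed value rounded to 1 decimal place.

+17.3%

%ΔQ ≈ Ed × %ΔP = (-1.98) × (-17.7%) = +35.0460%
%ΔTR ≈ %ΔP + %ΔQ = (-17.7%) + (+35.0460%) = +17.3460%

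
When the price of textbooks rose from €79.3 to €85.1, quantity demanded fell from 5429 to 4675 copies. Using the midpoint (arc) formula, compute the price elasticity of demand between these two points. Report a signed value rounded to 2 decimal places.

%ΔQ = (4675 − 5429) / [(5429 + 4675)/2] = -754/5052 = -0.149247…
%ΔP = (85.1 − 79.3) / [(79.3 + 85.1)/2] = 5.8/82.2 = 0.070559…
Arc Ed = %ΔQ / %ΔP = (-754/5052) / (5.8/82.2) = -2.1152…

-2.12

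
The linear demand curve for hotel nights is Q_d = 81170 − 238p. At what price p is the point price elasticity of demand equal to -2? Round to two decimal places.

Ed = −238p/(81170 − 238p). Set this equal to -2:
238p = 2·(81170 − 238p) ⇒ 238p(1 + 2) = 2·81170
p = 2·81170 / (238·3) = 227.3669…

227.37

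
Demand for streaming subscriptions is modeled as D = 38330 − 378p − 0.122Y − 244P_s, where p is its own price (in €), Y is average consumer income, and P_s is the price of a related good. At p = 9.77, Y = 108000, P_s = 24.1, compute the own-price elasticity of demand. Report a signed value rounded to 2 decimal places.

-0.24

At the given values, D = 38330 − 378(9.77) − 0.122(108000) − 244(24.1) = 15580.54.
∂D/∂p = −378.
E = (-378) × (9.77/15580.54) = -0.2370…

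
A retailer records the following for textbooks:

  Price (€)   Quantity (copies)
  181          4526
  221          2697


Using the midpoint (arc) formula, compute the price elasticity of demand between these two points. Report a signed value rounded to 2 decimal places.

%ΔQ = (2697 − 4526) / [(4526 + 2697)/2] = -1829/3611.5 = -0.506437…
%ΔP = (221 − 181) / [(181 + 221)/2] = 40/201 = 0.199004…
Arc Ed = %ΔQ / %ΔP = (-1829/3611.5) / (40/201) = -2.5448…

-2.54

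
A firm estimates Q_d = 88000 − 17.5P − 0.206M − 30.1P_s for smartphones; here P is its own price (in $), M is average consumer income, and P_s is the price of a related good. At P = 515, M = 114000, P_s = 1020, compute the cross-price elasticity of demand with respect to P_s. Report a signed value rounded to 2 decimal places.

-1.24

At the given values, Q_d = 88000 − 17.5(515) − 0.206(114000) − 30.1(1020) = 24801.5.
∂Q_d/∂P_s = -30.1.
E = (-30.1) × (1020/24801.5) = -1.2379…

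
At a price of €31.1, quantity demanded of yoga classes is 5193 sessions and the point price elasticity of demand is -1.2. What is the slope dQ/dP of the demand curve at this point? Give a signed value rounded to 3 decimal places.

Ed = (dQ/dP)·(P/Q) ⇒ dQ/dP = Ed·Q/P = (-1.2)·5193/31.1 = -200.37299…

-200.373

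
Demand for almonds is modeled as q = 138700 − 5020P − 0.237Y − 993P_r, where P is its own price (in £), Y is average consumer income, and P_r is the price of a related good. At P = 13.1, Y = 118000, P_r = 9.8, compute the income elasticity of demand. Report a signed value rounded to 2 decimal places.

At the given values, q = 138700 − 5020(13.1) − 0.237(118000) − 993(9.8) = 35240.6.
∂q/∂Y = -0.237.
E = (-0.237) × (118000/35240.6) = -0.7935…

-0.79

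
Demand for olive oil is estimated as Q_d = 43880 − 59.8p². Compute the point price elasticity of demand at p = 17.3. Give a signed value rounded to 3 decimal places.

dQ_d/dp = −2·59.8·p = -2069.08. At p = 17.3, Q_d = 25982.458.
Ed = (dQ_d/dp)·(p/Q_d) = (-2069.08) × (17.3/25982.458) = -1.37766…

-1.378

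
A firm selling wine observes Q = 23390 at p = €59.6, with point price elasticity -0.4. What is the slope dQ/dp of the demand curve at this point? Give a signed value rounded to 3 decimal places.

Ed = (dQ/dp)·(p/Q) ⇒ dQ/dp = Ed·Q/p = (-0.4)·23390/59.6 = -156.97986…

-156.980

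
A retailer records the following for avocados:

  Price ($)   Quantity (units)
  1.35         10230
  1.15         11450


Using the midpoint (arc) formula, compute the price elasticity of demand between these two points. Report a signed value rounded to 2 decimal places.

%ΔQ = (11450 − 10230) / [(10230 + 11450)/2] = 1220/10840 = 0.112546…
%ΔP = (1.15 − 1.35) / [(1.35 + 1.15)/2] = -0.2/1.25 = -0.16
Arc Ed = %ΔQ / %ΔP = (1220/10840) / (-0.2/1.25) = -0.7034…

-0.70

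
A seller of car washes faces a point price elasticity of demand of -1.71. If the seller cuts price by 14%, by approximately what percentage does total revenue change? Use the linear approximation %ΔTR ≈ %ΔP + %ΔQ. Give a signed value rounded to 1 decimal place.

+9.9%

%ΔQ ≈ Ed × %ΔP = (-1.71) × (-14%) = +23.9400%
%ΔTR ≈ %ΔP + %ΔQ = (-14%) + (+23.9400%) = +9.9400%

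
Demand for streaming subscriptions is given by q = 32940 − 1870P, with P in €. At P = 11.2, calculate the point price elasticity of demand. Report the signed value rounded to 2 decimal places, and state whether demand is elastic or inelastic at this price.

-1.75; elastic

dq/dP = −1870. At P = 11.2, q = 32940 − 1870(11.2) = 11996.
Ed = (dq/dP)·(P/q) = −1870 × (11.2/11996) = -1.7459…
|Ed| = 1.75 > 1, so demand is elastic.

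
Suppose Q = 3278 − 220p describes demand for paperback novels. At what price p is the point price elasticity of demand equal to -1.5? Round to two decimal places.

8.94

Ed = −220p/(3278 − 220p). Set this equal to -1.5:
220p = 1.5·(3278 − 220p) ⇒ 220p(1 + 1.5) = 1.5·3278
p = 1.5·3278 / (220·2.5) = 8.94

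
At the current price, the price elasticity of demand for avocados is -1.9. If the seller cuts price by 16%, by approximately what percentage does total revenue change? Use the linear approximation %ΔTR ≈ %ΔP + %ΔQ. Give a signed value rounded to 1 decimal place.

%ΔQ ≈ Ed × %ΔP = (-1.9) × (-16%) = +30.4000%
%ΔTR ≈ %ΔP + %ΔQ = (-16%) + (+30.4000%) = +14.4000%

+14.4%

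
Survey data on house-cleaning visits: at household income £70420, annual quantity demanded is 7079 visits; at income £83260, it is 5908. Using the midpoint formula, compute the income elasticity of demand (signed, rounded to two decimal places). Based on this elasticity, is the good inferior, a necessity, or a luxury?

-1.08; inferior

%ΔQ = (5908 − 7079)/[( 7079 + 5908)/2] = -1171/6493.5 = -0.180334…
%ΔIncome = (83260 − 70420)/[( 70420 + 83260)/2] = 12840/76840 = 0.167100…
E_income = (-1171/6493.5) / (12840/76840) = -1.0791…
E_income < 0 ⇒ inferior good.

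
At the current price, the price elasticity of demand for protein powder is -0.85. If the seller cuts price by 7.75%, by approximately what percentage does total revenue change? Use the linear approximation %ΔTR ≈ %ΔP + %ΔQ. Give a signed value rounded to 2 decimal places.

-1.16%

%ΔQ ≈ Ed × %ΔP = (-0.85) × (-7.75%) = +6.5875%
%ΔTR ≈ %ΔP + %ΔQ = (-7.75%) + (+6.5875%) = -1.1625%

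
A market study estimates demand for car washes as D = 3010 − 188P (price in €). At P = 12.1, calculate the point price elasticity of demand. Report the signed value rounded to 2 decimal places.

dD/dP = −188. At P = 12.1, D = 3010 − 188(12.1) = 735.2.
Ed = (dD/dP)·(P/D) = −188 × (12.1/735.2) = -3.0941…

-3.09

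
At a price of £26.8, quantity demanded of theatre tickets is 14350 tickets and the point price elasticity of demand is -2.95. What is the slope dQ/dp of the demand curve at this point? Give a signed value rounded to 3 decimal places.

Ed = (dQ/dp)·(p/Q) ⇒ dQ/dp = Ed·Q/p = (-2.95)·14350/26.8 = -1579.57089…

-1579.571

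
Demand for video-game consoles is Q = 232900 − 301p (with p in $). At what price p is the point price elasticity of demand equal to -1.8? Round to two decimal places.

Ed = −301p/(232900 − 301p). Set this equal to -1.8:
301p = 1.8·(232900 − 301p) ⇒ 301p(1 + 1.8) = 1.8·232900
p = 1.8·232900 / (301·2.8) = 497.4133…

497.41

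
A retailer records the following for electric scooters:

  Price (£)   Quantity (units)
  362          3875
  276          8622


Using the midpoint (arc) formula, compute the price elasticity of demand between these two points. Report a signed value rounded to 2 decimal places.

%ΔQ = (8622 − 3875) / [(3875 + 8622)/2] = 4747/6248.5 = 0.759702…
%ΔP = (276 − 362) / [(362 + 276)/2] = -86/319 = -0.269592…
Arc Ed = %ΔQ / %ΔP = (4747/6248.5) / (-86/319) = -2.8179…

-2.82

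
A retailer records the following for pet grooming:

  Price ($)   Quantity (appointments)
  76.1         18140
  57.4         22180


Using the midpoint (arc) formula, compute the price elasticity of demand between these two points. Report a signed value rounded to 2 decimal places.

-0.72

%ΔQ = (22180 − 18140) / [(18140 + 22180)/2] = 4040/20160 = 0.200396…
%ΔP = (57.4 − 76.1) / [(76.1 + 57.4)/2] = -18.7/66.75 = -0.280149…
Arc Ed = %ΔQ / %ΔP = (4040/20160) / (-18.7/66.75) = -0.7153…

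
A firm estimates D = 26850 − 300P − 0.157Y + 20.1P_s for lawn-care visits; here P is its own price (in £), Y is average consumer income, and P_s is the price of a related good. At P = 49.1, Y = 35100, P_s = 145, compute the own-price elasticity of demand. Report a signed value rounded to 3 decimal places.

-1.547

At the given values, D = 26850 − 300(49.1) − 0.157(35100) + 20.1(145) = 9523.8.
∂D/∂P = −300.
E = (-300) × (49.1/9523.8) = -1.54665…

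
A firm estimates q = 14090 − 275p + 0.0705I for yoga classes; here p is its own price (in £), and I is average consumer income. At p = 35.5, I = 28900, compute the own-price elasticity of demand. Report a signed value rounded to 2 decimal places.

At the given values, q = 14090 − 275(35.5) + 0.0705(28900) = 6364.95.
∂q/∂p = −275.
E = (-275) × (35.5/6364.95) = -1.5337…

-1.53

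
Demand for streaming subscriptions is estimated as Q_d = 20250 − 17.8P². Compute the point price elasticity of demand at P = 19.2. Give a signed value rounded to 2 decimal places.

dQ_d/dP = −2·17.8·P = -683.52. At P = 19.2, Q_d = 13688.208.
Ed = (dQ_d/dP)·(P/Q_d) = (-683.52) × (19.2/13688.208) = -0.9587…

-0.96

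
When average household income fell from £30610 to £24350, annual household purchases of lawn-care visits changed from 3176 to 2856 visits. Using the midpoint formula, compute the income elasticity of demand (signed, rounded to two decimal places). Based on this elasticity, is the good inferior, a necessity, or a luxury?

%ΔQ = (2856 − 3176)/[( 3176 + 2856)/2] = -320/3016 = -0.106100…
%ΔIncome = (24350 − 30610)/[( 30610 + 24350)/2] = -6260/27480 = -0.227802…
E_income = (-320/3016) / (-6260/27480) = 0.4657…
0 < E_income < 1 ⇒ normal good, necessity.

0.47; necessity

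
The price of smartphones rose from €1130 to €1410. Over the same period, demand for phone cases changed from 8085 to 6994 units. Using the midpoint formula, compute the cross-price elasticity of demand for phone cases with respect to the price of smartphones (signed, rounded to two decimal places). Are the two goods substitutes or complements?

-0.66; complements

%ΔQ_{phone cases} = (6994 − 8085)/avg = -1091/7539.5 = -0.144704…
%ΔP_{smartphones} = (1410 − 1130)/avg = 280/1270 = 0.220472…
E_cross = (-1091/7539.5) / (280/1270) = -0.6563…
E_cross < 0 ⇒ the goods are complements.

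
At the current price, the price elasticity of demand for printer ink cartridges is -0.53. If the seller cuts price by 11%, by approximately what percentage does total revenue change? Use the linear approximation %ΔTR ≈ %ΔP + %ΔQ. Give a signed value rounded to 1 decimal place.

%ΔQ ≈ Ed × %ΔP = (-0.53) × (-11%) = +5.8300%
%ΔTR ≈ %ΔP + %ΔQ = (-11%) + (+5.8300%) = -5.1700%

-5.2%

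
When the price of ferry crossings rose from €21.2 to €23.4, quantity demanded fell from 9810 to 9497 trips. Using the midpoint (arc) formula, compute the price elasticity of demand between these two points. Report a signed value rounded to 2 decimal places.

-0.33

%ΔQ = (9497 − 9810) / [(9810 + 9497)/2] = -313/9653.5 = -0.032423…
%ΔP = (23.4 − 21.2) / [(21.2 + 23.4)/2] = 2.2/22.3 = 0.098654…
Arc Ed = %ΔQ / %ΔP = (-313/9653.5) / (2.2/22.3) = -0.3286…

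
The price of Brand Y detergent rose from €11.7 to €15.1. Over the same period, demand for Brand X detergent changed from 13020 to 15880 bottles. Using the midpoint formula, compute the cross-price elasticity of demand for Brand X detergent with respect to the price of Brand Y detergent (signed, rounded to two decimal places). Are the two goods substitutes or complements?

%ΔQ_{Brand X detergent} = (15880 − 13020)/avg = 2860/14450 = 0.197923…
%ΔP_{Brand Y detergent} = (15.1 − 11.7)/avg = 3.4/13.4 = 0.253731…
E_cross = (2860/14450) / (3.4/13.4) = 0.7800…
E_cross > 0 ⇒ the goods are substitutes.

0.78; substitutes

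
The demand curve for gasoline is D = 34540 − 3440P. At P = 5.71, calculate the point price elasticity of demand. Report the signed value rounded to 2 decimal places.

dD/dP = −3440. At P = 5.71, D = 34540 − 3440(5.71) = 14897.6.
Ed = (dD/dP)·(P/D) = −3440 × (5.71/14897.6) = -1.3184…

-1.32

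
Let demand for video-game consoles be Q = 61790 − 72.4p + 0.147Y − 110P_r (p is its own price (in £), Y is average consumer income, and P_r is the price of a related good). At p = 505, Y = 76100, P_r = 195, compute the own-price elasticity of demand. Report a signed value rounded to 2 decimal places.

At the given values, Q = 61790 − 72.4(505) + 0.147(76100) − 110(195) = 14964.7.
∂Q/∂p = −72.4.
E = (-72.4) × (505/14964.7) = -2.4432…

-2.44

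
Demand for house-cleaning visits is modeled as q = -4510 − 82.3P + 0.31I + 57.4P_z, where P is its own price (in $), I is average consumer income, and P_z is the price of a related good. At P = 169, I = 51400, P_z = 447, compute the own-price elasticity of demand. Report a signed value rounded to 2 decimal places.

At the given values, q = -4510 − 82.3(169) + 0.31(51400) + 57.4(447) = 23173.1.
∂q/∂P = −82.3.
E = (-82.3) × (169/23173.1) = -0.6002…

-0.60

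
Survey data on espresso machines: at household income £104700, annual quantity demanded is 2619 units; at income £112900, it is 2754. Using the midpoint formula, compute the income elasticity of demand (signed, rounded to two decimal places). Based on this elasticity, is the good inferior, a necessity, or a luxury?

%ΔQ = (2754 − 2619)/[( 2619 + 2754)/2] = 135/2686.5 = 0.050251…
%ΔIncome = (112900 − 104700)/[( 104700 + 112900)/2] = 8200/108800 = 0.075367…
E_income = (135/2686.5) / (8200/108800) = 0.6667…
0 < E_income < 1 ⇒ normal good, necessity.

0.67; necessity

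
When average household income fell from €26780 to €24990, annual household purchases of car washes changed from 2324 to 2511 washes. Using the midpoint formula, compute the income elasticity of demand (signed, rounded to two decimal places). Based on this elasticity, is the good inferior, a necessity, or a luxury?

-1.12; inferior

%ΔQ = (2511 − 2324)/[( 2324 + 2511)/2] = 187/2417.5 = 0.077352…
%ΔIncome = (24990 − 26780)/[( 26780 + 24990)/2] = -1790/25885 = -0.069152…
E_income = (187/2417.5) / (-1790/25885) = -1.1185…
E_income < 0 ⇒ inferior good.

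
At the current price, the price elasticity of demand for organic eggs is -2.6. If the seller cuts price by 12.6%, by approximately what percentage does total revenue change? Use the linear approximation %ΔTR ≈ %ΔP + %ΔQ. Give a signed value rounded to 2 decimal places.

%ΔQ ≈ Ed × %ΔP = (-2.6) × (-12.6%) = +32.7600%
%ΔTR ≈ %ΔP + %ΔQ = (-12.6%) + (+32.7600%) = +20.1600%

+20.16%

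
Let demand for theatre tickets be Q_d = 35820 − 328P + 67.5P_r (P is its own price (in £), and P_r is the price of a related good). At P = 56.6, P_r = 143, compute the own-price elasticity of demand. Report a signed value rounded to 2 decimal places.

-0.69

At the given values, Q_d = 35820 − 328(56.6) + 67.5(143) = 26907.7.
∂Q_d/∂P = −328.
E = (-328) × (56.6/26907.7) = -0.6899…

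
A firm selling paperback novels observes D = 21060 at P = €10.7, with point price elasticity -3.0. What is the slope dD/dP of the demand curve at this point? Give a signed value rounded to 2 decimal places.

-5904.67

Ed = (dD/dP)·(P/D) ⇒ dD/dP = Ed·D/P = (-3.0)·21060/10.7 = -5904.6728…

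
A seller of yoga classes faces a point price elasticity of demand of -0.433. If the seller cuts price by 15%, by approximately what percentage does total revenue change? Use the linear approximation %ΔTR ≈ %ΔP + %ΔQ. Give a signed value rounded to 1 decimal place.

-8.5%

%ΔQ ≈ Ed × %ΔP = (-0.433) × (-15%) = +6.4950%
%ΔTR ≈ %ΔP + %ΔQ = (-15%) + (+6.4950%) = -8.5050%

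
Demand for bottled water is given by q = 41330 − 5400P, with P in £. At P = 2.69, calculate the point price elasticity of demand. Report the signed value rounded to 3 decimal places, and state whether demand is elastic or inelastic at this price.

dq/dP = −5400. At P = 2.69, q = 41330 − 5400(2.69) = 26804.
Ed = (dq/dP)·(P/q) = −5400 × (2.69/26804) = -0.54193…
|Ed| = 0.542 < 1, so demand is inelastic.

-0.542; inelastic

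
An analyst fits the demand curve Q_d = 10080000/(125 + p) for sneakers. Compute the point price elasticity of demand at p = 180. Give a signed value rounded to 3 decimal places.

dQ_d/dp = −10080000/(125 + p)² = -108.358. At p = 180, Q_d = 33049.2.
Ed = (dQ_d/dp)·(p/Q_d) = (-108.358) × (180/33049.2) = -0.59016…

-0.590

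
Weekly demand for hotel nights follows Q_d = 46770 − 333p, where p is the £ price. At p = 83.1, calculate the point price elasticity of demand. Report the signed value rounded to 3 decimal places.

-1.449

dQ_d/dp = −333. At p = 83.1, Q_d = 46770 − 333(83.1) = 19097.7.
Ed = (dQ_d/dp)·(p/Q_d) = −333 × (83.1/19097.7) = -1.44898…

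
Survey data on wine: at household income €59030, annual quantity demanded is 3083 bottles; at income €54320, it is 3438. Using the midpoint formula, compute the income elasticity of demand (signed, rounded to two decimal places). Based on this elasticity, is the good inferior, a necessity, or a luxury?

-1.31; inferior

%ΔQ = (3438 − 3083)/[( 3083 + 3438)/2] = 355/3260.5 = 0.108879…
%ΔIncome = (54320 − 59030)/[( 59030 + 54320)/2] = -4710/56675 = -0.083105…
E_income = (355/3260.5) / (-4710/56675) = -1.3101…
E_income < 0 ⇒ inferior good.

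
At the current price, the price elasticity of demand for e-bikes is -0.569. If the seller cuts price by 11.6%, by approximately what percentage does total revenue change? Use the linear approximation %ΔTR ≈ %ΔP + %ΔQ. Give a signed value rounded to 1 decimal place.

-5.0%

%ΔQ ≈ Ed × %ΔP = (-0.569) × (-11.6%) = +6.6004%
%ΔTR ≈ %ΔP + %ΔQ = (-11.6%) + (+6.6004%) = -4.9996%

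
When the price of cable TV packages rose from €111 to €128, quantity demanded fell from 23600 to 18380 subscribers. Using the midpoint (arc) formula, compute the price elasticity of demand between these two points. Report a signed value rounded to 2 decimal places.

%ΔQ = (18380 − 23600) / [(23600 + 18380)/2] = -5220/20990 = -0.248689…
%ΔP = (128 − 111) / [(111 + 128)/2] = 17/119.5 = 0.142259…
Arc Ed = %ΔQ / %ΔP = (-5220/20990) / (17/119.5) = -1.7481…

-1.75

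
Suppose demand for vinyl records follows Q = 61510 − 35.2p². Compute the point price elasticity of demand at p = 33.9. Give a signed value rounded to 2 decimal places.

dQ/dp = −2·35.2·p = -2386.56. At p = 33.9, Q = 21057.808.
Ed = (dQ/dp)·(p/Q) = (-2386.56) × (33.9/21057.808) = -3.8420…

-3.84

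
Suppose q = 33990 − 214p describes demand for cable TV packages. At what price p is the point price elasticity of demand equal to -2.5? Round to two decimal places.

Ed = −214p/(33990 − 214p). Set this equal to -2.5:
214p = 2.5·(33990 − 214p) ⇒ 214p(1 + 2.5) = 2.5·33990
p = 2.5·33990 / (214·3.5) = 113.4512…

113.45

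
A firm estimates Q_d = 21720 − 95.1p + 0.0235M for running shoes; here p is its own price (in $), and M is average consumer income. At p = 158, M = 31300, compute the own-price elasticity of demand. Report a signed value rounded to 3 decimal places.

-2.022

At the given values, Q_d = 21720 − 95.1(158) + 0.0235(31300) = 7429.75.
∂Q_d/∂p = −95.1.
E = (-95.1) × (158/7429.75) = -2.02238…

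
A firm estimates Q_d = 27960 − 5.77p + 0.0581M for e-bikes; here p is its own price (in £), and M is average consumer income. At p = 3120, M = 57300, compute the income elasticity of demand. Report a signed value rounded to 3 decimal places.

At the given values, Q_d = 27960 − 5.77(3120) + 0.0581(57300) = 13286.73.
∂Q_d/∂M = 0.0581.
E = (0.0581) × (57300/13286.73) = 0.25056…

0.251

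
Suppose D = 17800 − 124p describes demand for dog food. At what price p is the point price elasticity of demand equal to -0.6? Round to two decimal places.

Ed = −124p/(17800 − 124p). Set this equal to -0.6:
124p = 0.6·(17800 − 124p) ⇒ 124p(1 + 0.6) = 0.6·17800
p = 0.6·17800 / (124·1.6) = 53.8306…

53.83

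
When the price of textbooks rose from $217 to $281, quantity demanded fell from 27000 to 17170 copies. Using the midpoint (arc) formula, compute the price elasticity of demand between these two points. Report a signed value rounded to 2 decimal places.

-1.73

%ΔQ = (17170 − 27000) / [(27000 + 17170)/2] = -9830/22085 = -0.445098…
%ΔP = (281 − 217) / [(217 + 281)/2] = 64/249 = 0.257028…
Arc Ed = %ΔQ / %ΔP = (-9830/22085) / (64/249) = -1.7317…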